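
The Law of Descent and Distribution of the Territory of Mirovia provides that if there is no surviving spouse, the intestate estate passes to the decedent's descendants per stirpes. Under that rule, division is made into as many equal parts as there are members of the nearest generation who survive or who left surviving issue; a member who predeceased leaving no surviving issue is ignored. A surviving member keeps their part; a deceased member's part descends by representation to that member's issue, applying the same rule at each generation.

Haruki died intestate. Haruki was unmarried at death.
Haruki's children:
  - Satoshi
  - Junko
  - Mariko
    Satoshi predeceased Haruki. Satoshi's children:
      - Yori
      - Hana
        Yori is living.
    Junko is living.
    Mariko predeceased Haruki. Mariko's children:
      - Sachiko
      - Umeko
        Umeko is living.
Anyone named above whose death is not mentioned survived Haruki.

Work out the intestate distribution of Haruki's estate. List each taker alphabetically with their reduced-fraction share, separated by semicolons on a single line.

There is no surviving spouse, so the entire estate passes to Haruki's descendants per stirpes.
The estate is divided into 3 equal shares of 1/3 among Satoshi, Junko, Mariko.
Satoshi predeceased; the 1/3 allotted to Satoshi's branch passes to Satoshi's issue by representation.
The 1/3 is divided into 2 equal shares of 1/6 among Yori, Hana.
Yori is living and takes 1/6.
Hana is living and takes 1/6.
Junko is living and takes 1/3.
Mariko predeceased; the 1/3 allotted to Mariko's branch passes to Mariko's issue by representation.
The 1/3 is divided into 2 equal shares of 1/6 among Sachiko, Umeko.
Sachiko is living and takes 1/6.
Umeko is living and takes 1/6.

Hana 1/6; Junko 1/3; Sachiko 1/6; Umeko 1/6; Yori 1/6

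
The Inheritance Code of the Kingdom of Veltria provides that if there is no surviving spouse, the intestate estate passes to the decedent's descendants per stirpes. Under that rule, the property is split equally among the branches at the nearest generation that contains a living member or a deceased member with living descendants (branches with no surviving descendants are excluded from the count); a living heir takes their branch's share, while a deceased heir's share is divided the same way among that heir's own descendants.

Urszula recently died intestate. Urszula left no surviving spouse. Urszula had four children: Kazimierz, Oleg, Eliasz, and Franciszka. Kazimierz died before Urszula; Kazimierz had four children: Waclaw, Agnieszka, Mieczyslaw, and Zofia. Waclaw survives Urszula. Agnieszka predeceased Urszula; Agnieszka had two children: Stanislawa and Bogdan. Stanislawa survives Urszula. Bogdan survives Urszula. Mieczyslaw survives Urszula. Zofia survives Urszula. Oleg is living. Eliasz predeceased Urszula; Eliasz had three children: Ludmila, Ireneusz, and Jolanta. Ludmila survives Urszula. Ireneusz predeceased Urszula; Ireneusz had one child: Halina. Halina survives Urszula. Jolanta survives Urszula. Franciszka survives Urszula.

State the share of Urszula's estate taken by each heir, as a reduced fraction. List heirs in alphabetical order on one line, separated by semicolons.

There is no surviving spouse, so the entire estate passes to Urszula's descendants per stirpes.
The estate is divided into 4 equal shares of 1/4 among Kazimierz, Oleg, Eliasz, Franciszka.
Kazimierz predeceased; the 1/4 allotted to Kazimierz's branch passes to Kazimierz's issue by representation.
The 1/4 is divided into 4 equal shares of 1/16 among Waclaw, Agnieszka, Mieczyslaw, Zofia.
Waclaw is living and takes 1/16.
Agnieszka predeceased; the 1/16 allotted to Agnieszka's branch passes to Agnieszka's issue by representation.
The 1/16 is divided into 2 equal shares of 1/32 among Stanislawa, Bogdan.
Stanislawa is living and takes 1/32.
Bogdan is living and takes 1/32.
Mieczyslaw is living and takes 1/16.
Zofia is living and takes 1/16.
Oleg is living and takes 1/4.
Eliasz predeceased; the 1/4 allotted to Eliasz's branch passes to Eliasz's issue by representation.
The 1/4 is divided into 3 equal shares of 1/12 among Ludmila, Ireneusz, Jolanta.
Ludmila is living and takes 1/12.
Ireneusz predeceased; the 1/12 allotted to Ireneusz's branch passes to Ireneusz's issue by representation.
Halina is the sole taker at this level and receives the full 1/12.
Jolanta is living and takes 1/12.
Franciszka is living and takes 1/4.

Bogdan 1/32; Franciszka 1/4; Halina 1/12; Jolanta 1/12; Ludmila 1/12; Mieczyslaw 1/16; Oleg 1/4; Stanislawa 1/32; Waclaw 1/16; Zofia 1/16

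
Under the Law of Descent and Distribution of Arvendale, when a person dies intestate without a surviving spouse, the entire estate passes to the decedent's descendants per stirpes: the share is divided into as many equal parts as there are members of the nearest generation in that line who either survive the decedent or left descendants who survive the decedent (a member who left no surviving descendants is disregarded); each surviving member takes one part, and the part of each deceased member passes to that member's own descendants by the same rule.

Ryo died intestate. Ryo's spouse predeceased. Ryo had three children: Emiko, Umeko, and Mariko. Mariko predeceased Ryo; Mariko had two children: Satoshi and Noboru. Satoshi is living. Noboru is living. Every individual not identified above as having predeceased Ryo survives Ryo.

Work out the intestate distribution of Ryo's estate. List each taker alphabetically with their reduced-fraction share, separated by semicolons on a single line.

Emiko 1/3; Noboru 1/6; Satoshi 1/6; Umeko 1/3

There is no surviving spouse, so the entire estate passes to Ryo's descendants per stirpes.
The estate is divided into 3 equal shares of 1/3 among Emiko, Umeko, Mariko.
Emiko is living and takes 1/3.
Umeko is living and takes 1/3.
Mariko predeceased; the 1/3 allotted to Mariko's branch passes to Mariko's issue by representation.
The 1/3 is divided into 2 equal shares of 1/6 among Satoshi, Noboru.
Satoshi is living and takes 1/6.
Noboru is living and takes 1/6.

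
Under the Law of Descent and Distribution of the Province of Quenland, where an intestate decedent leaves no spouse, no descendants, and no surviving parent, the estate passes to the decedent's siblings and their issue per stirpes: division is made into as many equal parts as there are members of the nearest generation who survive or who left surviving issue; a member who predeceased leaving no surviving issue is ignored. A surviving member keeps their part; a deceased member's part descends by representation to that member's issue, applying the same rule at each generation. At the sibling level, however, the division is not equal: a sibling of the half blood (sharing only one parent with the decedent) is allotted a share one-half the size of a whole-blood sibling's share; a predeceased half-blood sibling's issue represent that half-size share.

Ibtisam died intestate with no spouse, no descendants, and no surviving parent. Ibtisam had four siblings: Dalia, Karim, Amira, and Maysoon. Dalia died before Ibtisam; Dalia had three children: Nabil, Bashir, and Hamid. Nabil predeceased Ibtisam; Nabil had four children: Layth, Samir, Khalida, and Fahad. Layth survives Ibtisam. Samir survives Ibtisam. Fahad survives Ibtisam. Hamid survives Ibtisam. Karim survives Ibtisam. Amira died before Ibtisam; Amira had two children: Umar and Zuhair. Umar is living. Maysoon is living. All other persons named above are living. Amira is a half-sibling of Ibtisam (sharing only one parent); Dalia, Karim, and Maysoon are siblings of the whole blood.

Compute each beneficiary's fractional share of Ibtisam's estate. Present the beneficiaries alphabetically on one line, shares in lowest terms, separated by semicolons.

No spouse, descendants, or parent survives, so the estate passes to Ibtisam's siblings per stirpes.
Half-blood siblings count for one-half the weight of whole-blood siblings at the initial division.
Dividing 1 in proportion to weights (total weight 7/2): Dalia (weight 1) → 2/7; Karim (weight 1) → 2/7; Amira (weight 1/2) → 1/7; Maysoon (weight 1) → 2/7.
Dalia predeceased; the 2/7 allotted to Dalia's branch passes to Dalia's issue by representation.
The 2/7 is divided into 3 equal shares of 2/21 among Nabil, Bashir, Hamid.
Nabil predeceased; the 2/21 allotted to Nabil's branch passes to Nabil's issue by representation.
The 2/21 is divided into 4 equal shares of 1/42 among Layth, Samir, Khalida, Fahad.
Layth is living and takes 1/42.
Samir is living and takes 1/42.
Khalida is living and takes 1/42.
Fahad is living and takes 1/42.
Bashir is living and takes 2/21.
Hamid is living and takes 2/21.
Karim is living and takes 2/7.
Amira predeceased; the 1/7 allotted to Amira's branch passes to Amira's issue by representation.
The 1/7 is divided into 2 equal shares of 1/14 among Umar, Zuhair.
Umar is living and takes 1/14.
Zuhair is living and takes 1/14.
Maysoon is living and takes 2/7.

Bashir 2/21; Fahad 1/42; Hamid 2/21; Karim 2/7; Khalida 1/42; Layth 1/42; Maysoon 2/7; Samir 1/42; Umar 1/14; Zuhair 1/14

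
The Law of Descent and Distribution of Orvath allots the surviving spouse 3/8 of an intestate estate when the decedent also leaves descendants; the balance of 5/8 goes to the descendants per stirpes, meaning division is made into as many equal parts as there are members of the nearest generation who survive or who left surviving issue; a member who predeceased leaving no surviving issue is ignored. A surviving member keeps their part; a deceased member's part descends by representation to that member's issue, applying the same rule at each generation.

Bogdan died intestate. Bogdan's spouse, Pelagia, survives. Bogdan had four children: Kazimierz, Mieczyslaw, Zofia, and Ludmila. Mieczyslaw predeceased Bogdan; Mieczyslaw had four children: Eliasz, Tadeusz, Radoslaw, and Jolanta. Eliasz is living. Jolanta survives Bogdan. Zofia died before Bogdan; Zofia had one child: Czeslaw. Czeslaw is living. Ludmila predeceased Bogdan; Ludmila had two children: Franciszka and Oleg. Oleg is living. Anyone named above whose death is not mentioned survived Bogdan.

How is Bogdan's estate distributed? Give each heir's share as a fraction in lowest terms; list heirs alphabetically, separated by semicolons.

Pelagia, as surviving spouse, takes 3/8.
The remaining 5/8 passes to Bogdan's descendants per stirpes.
The 5/8 is divided into 4 equal shares of 5/32 among Kazimierz, Mieczyslaw, Zofia, Ludmila.
Kazimierz is living and takes 5/32.
Mieczyslaw predeceased; the 5/32 allotted to Mieczyslaw's branch passes to Mieczyslaw's issue by representation.
The 5/32 is divided into 4 equal shares of 5/128 among Eliasz, Tadeusz, Radoslaw, Jolanta.
Eliasz is living and takes 5/128.
Tadeusz is living and takes 5/128.
Radoslaw is living and takes 5/128.
Jolanta is living and takes 5/128.
Zofia predeceased; the 5/32 allotted to Zofia's branch passes to Zofia's issue by representation.
Czeslaw is the sole taker at this level and receives the full 5/32.
Ludmila predeceased; the 5/32 allotted to Ludmila's branch passes to Ludmila's issue by representation.
The 5/32 is divided into 2 equal shares of 5/64 among Franciszka, Oleg.
Franciszka is living and takes 5/64.
Oleg is living and takes 5/64.

Czeslaw 5/32; Eliasz 5/128; Franciszka 5/64; Jolanta 5/128; Kazimierz 5/32; Oleg 5/64; Pelagia 3/8; Radoslaw 5/128; Tadeusz 5/128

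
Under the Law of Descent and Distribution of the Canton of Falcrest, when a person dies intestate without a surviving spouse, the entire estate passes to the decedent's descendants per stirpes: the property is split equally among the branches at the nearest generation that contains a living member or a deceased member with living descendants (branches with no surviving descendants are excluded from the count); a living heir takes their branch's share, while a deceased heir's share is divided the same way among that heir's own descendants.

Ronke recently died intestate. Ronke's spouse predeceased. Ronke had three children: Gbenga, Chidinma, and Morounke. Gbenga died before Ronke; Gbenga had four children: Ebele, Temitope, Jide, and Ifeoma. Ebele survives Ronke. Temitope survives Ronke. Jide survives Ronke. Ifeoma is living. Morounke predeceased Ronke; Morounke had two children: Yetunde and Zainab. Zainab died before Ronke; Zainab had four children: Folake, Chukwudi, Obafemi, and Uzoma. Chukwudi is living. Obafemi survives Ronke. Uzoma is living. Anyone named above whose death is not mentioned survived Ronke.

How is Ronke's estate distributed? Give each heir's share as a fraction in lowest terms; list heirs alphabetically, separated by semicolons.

There is no surviving spouse, so the entire estate passes to Ronke's descendants per stirpes.
The estate is divided into 3 equal shares of 1/3 among Gbenga, Chidinma, Morounke.
Gbenga predeceased; the 1/3 allotted to Gbenga's branch passes to Gbenga's issue by representation.
The 1/3 is divided into 4 equal shares of 1/12 among Ebele, Temitope, Jide, Ifeoma.
Ebele is living and takes 1/12.
Temitope is living and takes 1/12.
Jide is living and takes 1/12.
Ifeoma is living and takes 1/12.
Chidinma is living and takes 1/3.
Morounke predeceased; the 1/3 allotted to Morounke's branch passes to Morounke's issue by representation.
The 1/3 is divided into 2 equal shares of 1/6 among Yetunde, Zainab.
Yetunde is living and takes 1/6.
Zainab predeceased; the 1/6 allotted to Zainab's branch passes to Zainab's issue by representation.
The 1/6 is divided into 4 equal shares of 1/24 among Folake, Chukwudi, Obafemi, Uzoma.
Folake is living and takes 1/24.
Chukwudi is living and takes 1/24.
Obafemi is living and takes 1/24.
Uzoma is living and takes 1/24.

Chidinma 1/3; Chukwudi 1/24; Ebele 1/12; Folake 1/24; Ifeoma 1/12; Jide 1/12; Obafemi 1/24; Temitope 1/12; Uzoma 1/24; Yetunde 1/6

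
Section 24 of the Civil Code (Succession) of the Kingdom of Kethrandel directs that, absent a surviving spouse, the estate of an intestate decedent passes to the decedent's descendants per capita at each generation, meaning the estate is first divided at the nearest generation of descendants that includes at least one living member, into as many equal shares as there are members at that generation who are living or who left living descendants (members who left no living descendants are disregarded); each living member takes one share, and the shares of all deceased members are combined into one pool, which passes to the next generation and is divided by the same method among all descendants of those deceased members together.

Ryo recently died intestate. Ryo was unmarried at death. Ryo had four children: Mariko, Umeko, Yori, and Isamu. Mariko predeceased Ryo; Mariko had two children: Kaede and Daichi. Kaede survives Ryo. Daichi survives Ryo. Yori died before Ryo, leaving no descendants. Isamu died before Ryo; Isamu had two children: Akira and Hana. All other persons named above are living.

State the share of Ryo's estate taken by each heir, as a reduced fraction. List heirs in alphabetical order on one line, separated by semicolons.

Akira 1/6; Daichi 1/6; Hana 1/6; Kaede 1/6; Umeko 1/3

There is no surviving spouse, so the entire estate passes to Ryo's descendants per capita at each generation.
At generation 1 (Mariko, Umeko, Isamu) there are 3 shares of (1)/3 = 1/3 each.
Living: Umeko — each takes 1/3.
Deceased: Mariko and Isamu. Their combined 2/3 is pooled and carried to generation 2.
At generation 2 (Kaede, Daichi, Akira, Hana) there are 4 shares of (2/3)/4 = 1/6 each.
Living: Kaede, Daichi, Akira, and Hana — each takes 1/6.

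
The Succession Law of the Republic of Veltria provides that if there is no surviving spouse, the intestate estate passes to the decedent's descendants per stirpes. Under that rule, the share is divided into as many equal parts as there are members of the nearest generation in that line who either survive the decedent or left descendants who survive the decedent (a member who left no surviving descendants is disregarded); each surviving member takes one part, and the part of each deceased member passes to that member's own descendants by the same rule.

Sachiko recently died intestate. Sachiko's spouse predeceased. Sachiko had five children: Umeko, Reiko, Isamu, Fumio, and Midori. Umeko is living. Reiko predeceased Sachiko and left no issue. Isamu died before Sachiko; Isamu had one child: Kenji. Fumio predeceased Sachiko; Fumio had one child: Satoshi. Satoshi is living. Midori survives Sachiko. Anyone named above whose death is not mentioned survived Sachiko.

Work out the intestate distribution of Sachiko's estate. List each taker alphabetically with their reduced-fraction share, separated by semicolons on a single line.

Kenji 1/4; Midori 1/4; Satoshi 1/4; Umeko 1/4

There is no surviving spouse, so the entire estate passes to Sachiko's descendants per stirpes.
Reiko left no surviving issue, so that branch lapses and is disregarded.
The estate is divided into 4 equal shares of 1/4 among Umeko, Isamu, Fumio, Midori.
Umeko is living and takes 1/4.
Isamu predeceased; the 1/4 allotted to Isamu's branch passes to Isamu's issue by representation.
Kenji is the sole taker at this level and receives the full 1/4.
Fumio predeceased; the 1/4 allotted to Fumio's branch passes to Fumio's issue by representation.
Satoshi is the sole taker at this level and receives the full 1/4.
Midori is living and takes 1/4.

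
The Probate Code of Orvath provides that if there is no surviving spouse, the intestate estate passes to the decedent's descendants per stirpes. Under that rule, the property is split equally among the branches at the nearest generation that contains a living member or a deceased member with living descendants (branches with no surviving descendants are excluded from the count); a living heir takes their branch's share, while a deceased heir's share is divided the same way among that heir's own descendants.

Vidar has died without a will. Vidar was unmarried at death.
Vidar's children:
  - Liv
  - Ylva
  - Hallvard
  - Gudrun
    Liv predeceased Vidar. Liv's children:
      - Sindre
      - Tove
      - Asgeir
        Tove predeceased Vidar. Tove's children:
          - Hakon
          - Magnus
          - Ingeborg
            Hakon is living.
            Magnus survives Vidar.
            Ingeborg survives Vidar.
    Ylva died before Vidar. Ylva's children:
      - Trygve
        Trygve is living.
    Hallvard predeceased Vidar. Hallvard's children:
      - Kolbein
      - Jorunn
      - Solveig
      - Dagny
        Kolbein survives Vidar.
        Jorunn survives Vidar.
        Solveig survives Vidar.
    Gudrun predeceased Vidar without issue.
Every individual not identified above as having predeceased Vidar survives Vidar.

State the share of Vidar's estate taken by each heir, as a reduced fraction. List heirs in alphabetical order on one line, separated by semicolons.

Asgeir 1/9; Dagny 1/12; Hakon 1/27; Ingeborg 1/27; Jorunn 1/12; Kolbein 1/12; Magnus 1/27; Sindre 1/9; Solveig 1/12; Trygve 1/3

There is no surviving spouse, so the entire estate passes to Vidar's descendants per stirpes.
Gudrun left no surviving issue, so that branch lapses and is disregarded.
The estate is divided into 3 equal shares of 1/3 among Liv, Ylva, Hallvard.
Liv predeceased; the 1/3 allotted to Liv's branch passes to Liv's issue by representation.
The 1/3 is divided into 3 equal shares of 1/9 among Sindre, Tove, Asgeir.
Sindre is living and takes 1/9.
Tove predeceased; the 1/9 allotted to Tove's branch passes to Tove's issue by representation.
The 1/9 is divided into 3 equal shares of 1/27 among Hakon, Magnus, Ingeborg.
Hakon is living and takes 1/27.
Magnus is living and takes 1/27.
Ingeborg is living and takes 1/27.
Asgeir is living and takes 1/9.
Ylva predeceased; the 1/3 allotted to Ylva's branch passes to Ylva's issue by representation.
Trygve is the sole taker at this level and receives the full 1/3.
Hallvard predeceased; the 1/3 allotted to Hallvard's branch passes to Hallvard's issue by representation.
The 1/3 is divided into 4 equal shares of 1/12 among Kolbein, Jorunn, Solveig, Dagny.
Kolbein is living and takes 1/12.
Jorunn is living and takes 1/12.
Solveig is living and takes 1/12.
Dagny is living and takes 1/12.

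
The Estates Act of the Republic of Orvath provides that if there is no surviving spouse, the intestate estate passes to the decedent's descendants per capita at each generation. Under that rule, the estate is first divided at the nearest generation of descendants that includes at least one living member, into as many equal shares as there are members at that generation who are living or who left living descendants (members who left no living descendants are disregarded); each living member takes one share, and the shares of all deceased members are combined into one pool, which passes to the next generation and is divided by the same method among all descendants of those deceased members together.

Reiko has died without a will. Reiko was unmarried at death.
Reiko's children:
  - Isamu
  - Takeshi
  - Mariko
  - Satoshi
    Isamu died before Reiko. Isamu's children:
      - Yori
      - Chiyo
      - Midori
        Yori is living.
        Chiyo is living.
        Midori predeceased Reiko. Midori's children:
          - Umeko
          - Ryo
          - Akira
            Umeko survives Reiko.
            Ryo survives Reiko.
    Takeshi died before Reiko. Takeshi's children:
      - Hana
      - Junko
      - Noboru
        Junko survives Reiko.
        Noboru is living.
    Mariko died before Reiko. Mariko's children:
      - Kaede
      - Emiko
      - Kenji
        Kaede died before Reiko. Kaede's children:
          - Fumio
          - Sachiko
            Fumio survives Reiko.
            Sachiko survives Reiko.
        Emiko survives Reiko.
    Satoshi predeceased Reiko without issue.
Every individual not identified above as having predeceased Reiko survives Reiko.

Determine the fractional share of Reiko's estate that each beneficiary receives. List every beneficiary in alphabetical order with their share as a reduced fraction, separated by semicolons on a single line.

There is no surviving spouse, so the entire estate passes to Reiko's descendants per capita at each generation.
No one at generation 1 (Isamu, Takeshi, Mariko) is living; moving to the next generation.
At generation 2 (Yori, Chiyo, Midori, Hana, Junko, Noboru, Kaede, Emiko, Kenji) there are 9 shares of (1)/9 = 1/9 each.
Living: Yori, Chiyo, Hana, Junko, Noboru, Emiko, and Kenji — each takes 1/9.
Deceased: Midori and Kaede. Their combined 2/9 is pooled and carried to generation 3.
At generation 3 (Umeko, Ryo, Akira, Fumio, Sachiko) there are 5 shares of (2/9)/5 = 2/45 each.
Living: Umeko, Ryo, Akira, Fumio, and Sachiko — each takes 2/45.

Akira 2/45; Chiyo 1/9; Emiko 1/9; Fumio 2/45; Hana 1/9; Junko 1/9; Kenji 1/9; Noboru 1/9; Ryo 2/45; Sachiko 2/45; Umeko 2/45; Yori 1/9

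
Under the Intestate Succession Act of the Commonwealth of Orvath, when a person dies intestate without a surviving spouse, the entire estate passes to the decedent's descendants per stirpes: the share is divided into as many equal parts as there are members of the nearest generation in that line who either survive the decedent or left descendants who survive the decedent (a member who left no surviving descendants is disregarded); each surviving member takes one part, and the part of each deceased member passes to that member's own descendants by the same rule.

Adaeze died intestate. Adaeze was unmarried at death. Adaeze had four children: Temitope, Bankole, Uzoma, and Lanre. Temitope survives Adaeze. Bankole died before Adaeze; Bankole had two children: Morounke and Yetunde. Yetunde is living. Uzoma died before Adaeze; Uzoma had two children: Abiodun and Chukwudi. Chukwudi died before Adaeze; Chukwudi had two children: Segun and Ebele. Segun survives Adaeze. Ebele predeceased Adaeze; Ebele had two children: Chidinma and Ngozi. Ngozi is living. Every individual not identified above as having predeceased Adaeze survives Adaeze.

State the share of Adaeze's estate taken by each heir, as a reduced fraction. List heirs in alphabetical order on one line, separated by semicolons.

Abiodun 1/8; Chidinma 1/32; Lanre 1/4; Morounke 1/8; Ngozi 1/32; Segun 1/16; Temitope 1/4; Yetunde 1/8

There is no surviving spouse, so the entire estate passes to Adaeze's descendants per stirpes.
The estate is divided into 4 equal shares of 1/4 among Temitope, Bankole, Uzoma, Lanre.
Temitope is living and takes 1/4.
Bankole predeceased; the 1/4 allotted to Bankole's branch passes to Bankole's issue by representation.
The 1/4 is divided into 2 equal shares of 1/8 among Morounke, Yetunde.
Morounke is living and takes 1/8.
Yetunde is living and takes 1/8.
Uzoma predeceased; the 1/4 allotted to Uzoma's branch passes to Uzoma's issue by representation.
The 1/4 is divided into 2 equal shares of 1/8 among Abiodun, Chukwudi.
Abiodun is living and takes 1/8.
Chukwudi predeceased; the 1/8 allotted to Chukwudi's branch passes to Chukwudi's issue by representation.
The 1/8 is divided into 2 equal shares of 1/16 among Segun, Ebele.
Segun is living and takes 1/16.
Ebele predeceased; the 1/16 allotted to Ebele's branch passes to Ebele's issue by representation.
The 1/16 is divided into 2 equal shares of 1/32 among Chidinma, Ngozi.
Chidinma is living and takes 1/32.
Ngozi is living and takes 1/32.
Lanre is living and takes 1/4.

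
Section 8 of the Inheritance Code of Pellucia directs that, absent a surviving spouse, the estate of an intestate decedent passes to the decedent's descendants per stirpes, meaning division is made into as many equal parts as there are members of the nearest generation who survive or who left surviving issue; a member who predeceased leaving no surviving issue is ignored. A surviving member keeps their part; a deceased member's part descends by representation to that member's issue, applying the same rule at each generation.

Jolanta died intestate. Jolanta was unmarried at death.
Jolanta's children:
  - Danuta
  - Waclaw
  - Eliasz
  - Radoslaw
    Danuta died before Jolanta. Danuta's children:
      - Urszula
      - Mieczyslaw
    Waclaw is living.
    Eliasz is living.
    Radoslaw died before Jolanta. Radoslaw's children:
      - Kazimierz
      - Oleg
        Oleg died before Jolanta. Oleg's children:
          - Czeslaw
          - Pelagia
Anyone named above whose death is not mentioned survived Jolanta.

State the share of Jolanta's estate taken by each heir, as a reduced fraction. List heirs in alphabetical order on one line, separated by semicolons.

There is no surviving spouse, so the entire estate passes to Jolanta's descendants per stirpes.
The estate is divided into 4 equal shares of 1/4 among Danuta, Waclaw, Eliasz, Radoslaw.
Danuta predeceased; the 1/4 allotted to Danuta's branch passes to Danuta's issue by representation.
The 1/4 is divided into 2 equal shares of 1/8 among Urszula, Mieczyslaw.
Urszula is living and takes 1/8.
Mieczyslaw is living and takes 1/8.
Waclaw is living and takes 1/4.
Eliasz is living and takes 1/4.
Radoslaw predeceased; the 1/4 allotted to Radoslaw's branch passes to Radoslaw's issue by representation.
The 1/4 is divided into 2 equal shares of 1/8 among Kazimierz, Oleg.
Kazimierz is living and takes 1/8.
Oleg predeceased; the 1/8 allotted to Oleg's branch passes to Oleg's issue by representation.
The 1/8 is divided into 2 equal shares of 1/16 among Czeslaw, Pelagia.
Czeslaw is living and takes 1/16.
Pelagia is living and takes 1/16.

Czeslaw 1/16; Eliasz 1/4; Kazimierz 1/8; Mieczyslaw 1/8; Pelagia 1/16; Urszula 1/8; Waclaw 1/4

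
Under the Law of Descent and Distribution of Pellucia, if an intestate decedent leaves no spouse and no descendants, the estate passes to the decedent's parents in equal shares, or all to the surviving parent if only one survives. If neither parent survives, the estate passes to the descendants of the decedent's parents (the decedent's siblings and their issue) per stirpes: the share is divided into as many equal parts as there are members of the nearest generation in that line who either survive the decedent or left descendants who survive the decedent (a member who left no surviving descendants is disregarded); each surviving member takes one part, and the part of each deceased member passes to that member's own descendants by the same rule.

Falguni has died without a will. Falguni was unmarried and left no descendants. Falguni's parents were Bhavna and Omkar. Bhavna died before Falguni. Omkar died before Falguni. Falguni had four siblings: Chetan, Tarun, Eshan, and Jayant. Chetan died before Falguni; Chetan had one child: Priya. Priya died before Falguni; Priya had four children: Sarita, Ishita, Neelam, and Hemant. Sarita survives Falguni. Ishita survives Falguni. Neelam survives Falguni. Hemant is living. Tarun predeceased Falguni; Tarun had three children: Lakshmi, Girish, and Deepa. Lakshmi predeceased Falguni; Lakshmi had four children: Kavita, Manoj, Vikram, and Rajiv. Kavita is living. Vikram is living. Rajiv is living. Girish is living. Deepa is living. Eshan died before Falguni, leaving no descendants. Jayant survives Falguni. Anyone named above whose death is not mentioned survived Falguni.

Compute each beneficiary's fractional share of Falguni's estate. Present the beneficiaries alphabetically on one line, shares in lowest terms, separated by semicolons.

Deepa 1/9; Girish 1/9; Hemant 1/12; Ishita 1/12; Jayant 1/3; Kavita 1/36; Manoj 1/36; Neelam 1/12; Rajiv 1/36; Sarita 1/12; Vikram 1/36

Neither parent survives and there are no descendants, so the estate passes to Falguni's siblings and their issue per stirpes.
Eshan left no surviving issue, so that branch lapses and is disregarded.
The estate is divided into 3 equal shares of 1/3 among Chetan, Tarun, Jayant.
Chetan predeceased; the 1/3 allotted to Chetan's branch passes to Chetan's issue by representation.
Priya's line is the sole branch at this level, so the full 1/3 passes to Priya's issue by representation.
The 1/3 is divided into 4 equal shares of 1/12 among Sarita, Ishita, Neelam, Hemant.
Sarita is living and takes 1/12.
Ishita is living and takes 1/12.
Neelam is living and takes 1/12.
Hemant is living and takes 1/12.
Tarun predeceased; the 1/3 allotted to Tarun's branch passes to Tarun's issue by representation.
The 1/3 is divided into 3 equal shares of 1/9 among Lakshmi, Girish, Deepa.
Lakshmi predeceased; the 1/9 allotted to Lakshmi's branch passes to Lakshmi's issue by representation.
The 1/9 is divided into 4 equal shares of 1/36 among Kavita, Manoj, Vikram, Rajiv.
Kavita is living and takes 1/36.
Manoj is living and takes 1/36.
Vikram is living and takes 1/36.
Rajiv is living and takes 1/36.
Girish is living and takes 1/9.
Deepa is living and takes 1/9.
Jayant is living and takes 1/3.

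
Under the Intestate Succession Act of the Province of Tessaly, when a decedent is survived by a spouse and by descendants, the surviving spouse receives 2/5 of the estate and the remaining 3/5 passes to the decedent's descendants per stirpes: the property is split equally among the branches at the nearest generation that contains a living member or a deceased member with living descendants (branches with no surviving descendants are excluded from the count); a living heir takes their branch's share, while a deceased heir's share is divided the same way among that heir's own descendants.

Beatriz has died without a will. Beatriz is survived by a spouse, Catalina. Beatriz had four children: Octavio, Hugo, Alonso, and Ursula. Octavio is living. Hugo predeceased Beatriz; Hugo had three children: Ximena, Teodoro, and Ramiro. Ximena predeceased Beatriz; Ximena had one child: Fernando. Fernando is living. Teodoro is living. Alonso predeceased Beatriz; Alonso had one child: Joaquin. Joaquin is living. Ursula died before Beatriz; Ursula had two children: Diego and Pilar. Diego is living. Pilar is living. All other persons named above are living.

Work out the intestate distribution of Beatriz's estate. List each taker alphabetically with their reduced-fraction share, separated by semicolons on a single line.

Catalina, as surviving spouse, takes 2/5.
The remaining 3/5 passes to Beatriz's descendants per stirpes.
The 3/5 is divided into 4 equal shares of 3/20 among Octavio, Hugo, Alonso, Ursula.
Octavio is living and takes 3/20.
Hugo predeceased; the 3/20 allotted to Hugo's branch passes to Hugo's issue by representation.
The 3/20 is divided into 3 equal shares of 1/20 among Ximena, Teodoro, Ramiro.
Ximena predeceased; the 1/20 allotted to Ximena's branch passes to Ximena's issue by representation.
Fernando is the sole taker at this level and receives the full 1/20.
Teodoro is living and takes 1/20.
Ramiro is living and takes 1/20.
Alonso predeceased; the 3/20 allotted to Alonso's branch passes to Alonso's issue by representation.
Joaquin is the sole taker at this level and receives the full 3/20.
Ursula predeceased; the 3/20 allotted to Ursula's branch passes to Ursula's issue by representation.
The 3/20 is divided into 2 equal shares of 3/40 among Diego, Pilar.
Diego is living and takes 3/40.
Pilar is living and takes 3/40.

Catalina 2/5; Diego 3/40; Fernando 1/20; Joaquin 3/20; Octavio 3/20; Pilar 3/40; Ramiro 1/20; Teodoro 1/20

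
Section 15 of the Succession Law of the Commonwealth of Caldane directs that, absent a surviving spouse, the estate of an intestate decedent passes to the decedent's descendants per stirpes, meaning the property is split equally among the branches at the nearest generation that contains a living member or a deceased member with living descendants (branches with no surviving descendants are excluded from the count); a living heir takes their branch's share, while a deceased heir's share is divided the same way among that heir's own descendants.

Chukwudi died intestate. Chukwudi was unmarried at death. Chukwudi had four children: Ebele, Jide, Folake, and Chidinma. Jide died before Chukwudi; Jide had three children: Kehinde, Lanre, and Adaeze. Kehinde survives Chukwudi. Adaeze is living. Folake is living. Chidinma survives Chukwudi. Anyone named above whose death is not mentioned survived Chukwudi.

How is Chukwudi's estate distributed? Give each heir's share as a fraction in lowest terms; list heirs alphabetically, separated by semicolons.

There is no surviving spouse, so the entire estate passes to Chukwudi's descendants per stirpes.
The estate is divided into 4 equal shares of 1/4 among Ebele, Jide, Folake, Chidinma.
Ebele is living and takes 1/4.
Jide predeceased; the 1/4 allotted to Jide's branch passes to Jide's issue by representation.
The 1/4 is divided into 3 equal shares of 1/12 among Kehinde, Lanre, Adaeze.
Kehinde is living and takes 1/12.
Lanre is living and takes 1/12.
Adaeze is living and takes 1/12.
Folake is living and takes 1/4.
Chidinma is living and takes 1/4.

Adaeze 1/12; Chidinma 1/4; Ebele 1/4; Folake 1/4; Kehinde 1/12; Lanre 1/12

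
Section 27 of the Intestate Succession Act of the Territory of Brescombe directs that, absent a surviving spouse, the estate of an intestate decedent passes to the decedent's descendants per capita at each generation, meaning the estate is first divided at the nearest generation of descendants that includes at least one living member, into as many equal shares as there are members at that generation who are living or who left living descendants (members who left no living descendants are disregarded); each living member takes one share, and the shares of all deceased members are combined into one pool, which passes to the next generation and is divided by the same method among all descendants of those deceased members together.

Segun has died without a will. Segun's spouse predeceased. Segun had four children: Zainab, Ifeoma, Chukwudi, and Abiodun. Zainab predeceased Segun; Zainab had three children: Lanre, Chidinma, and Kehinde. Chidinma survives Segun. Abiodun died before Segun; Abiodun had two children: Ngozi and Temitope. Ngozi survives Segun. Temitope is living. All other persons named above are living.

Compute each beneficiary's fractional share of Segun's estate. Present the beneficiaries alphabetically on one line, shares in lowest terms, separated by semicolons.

Chidinma 1/10; Chukwudi 1/4; Ifeoma 1/4; Kehinde 1/10; Lanre 1/10; Ngozi 1/10; Temitope 1/10

There is no surviving spouse, so the entire estate passes to Segun's descendants per capita at each generation.
At generation 1 (Zainab, Ifeoma, Chukwudi, Abiodun) there are 4 shares of (1)/4 = 1/4 each.
Living: Ifeoma and Chukwudi — each takes 1/4.
Deceased: Zainab and Abiodun. Their combined 1/2 is pooled and carried to generation 2.
At generation 2 (Lanre, Chidinma, Kehinde, Ngozi, Temitope) there are 5 shares of (1/2)/5 = 1/10 each.
Living: Lanre, Chidinma, Kehinde, Ngozi, and Temitope — each takes 1/10.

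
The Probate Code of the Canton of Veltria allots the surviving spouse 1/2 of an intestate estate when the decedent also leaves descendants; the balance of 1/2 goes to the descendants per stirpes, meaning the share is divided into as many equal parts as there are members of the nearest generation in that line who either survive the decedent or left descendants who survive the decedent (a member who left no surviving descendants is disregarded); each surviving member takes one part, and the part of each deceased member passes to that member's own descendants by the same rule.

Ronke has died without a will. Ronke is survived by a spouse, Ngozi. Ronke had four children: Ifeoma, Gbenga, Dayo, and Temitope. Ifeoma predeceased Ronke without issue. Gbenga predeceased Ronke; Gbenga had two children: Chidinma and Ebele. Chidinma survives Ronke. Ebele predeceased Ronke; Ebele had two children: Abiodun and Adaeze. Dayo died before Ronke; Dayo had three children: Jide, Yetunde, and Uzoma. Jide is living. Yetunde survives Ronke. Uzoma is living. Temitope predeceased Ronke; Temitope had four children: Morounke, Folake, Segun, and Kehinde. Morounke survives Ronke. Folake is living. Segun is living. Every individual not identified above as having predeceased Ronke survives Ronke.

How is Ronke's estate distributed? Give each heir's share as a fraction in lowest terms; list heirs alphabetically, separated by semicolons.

Ngozi, as surviving spouse, takes 1/2.
The remaining 1/2 passes to Ronke's descendants per stirpes.
Ifeoma left no surviving issue, so that branch lapses and is disregarded.
The 1/2 is divided into 3 equal shares of 1/6 among Gbenga, Dayo, Temitope.
Gbenga predeceased; the 1/6 allotted to Gbenga's branch passes to Gbenga's issue by representation.
The 1/6 is divided into 2 equal shares of 1/12 among Chidinma, Ebele.
Chidinma is living and takes 1/12.
Ebele predeceased; the 1/12 allotted to Ebele's branch passes to Ebele's issue by representation.
The 1/12 is divided into 2 equal shares of 1/24 among Abiodun, Adaeze.
Abiodun is living and takes 1/24.
Adaeze is living and takes 1/24.
Dayo predeceased; the 1/6 allotted to Dayo's branch passes to Dayo's issue by representation.
The 1/6 is divided into 3 equal shares of 1/18 among Jide, Yetunde, Uzoma.
Jide is living and takes 1/18.
Yetunde is living and takes 1/18.
Uzoma is living and takes 1/18.
Temitope predeceased; the 1/6 allotted to Temitope's branch passes to Temitope's issue by representation.
The 1/6 is divided into 4 equal shares of 1/24 among Morounke, Folake, Segun, Kehinde.
Morounke is living and takes 1/24.
Folake is living and takes 1/24.
Segun is living and takes 1/24.
Kehinde is living and takes 1/24.

Abiodun 1/24; Adaeze 1/24; Chidinma 1/12; Folake 1/24; Jide 1/18; Kehinde 1/24; Morounke 1/24; Ngozi 1/2; Segun 1/24; Uzoma 1/18; Yetunde 1/18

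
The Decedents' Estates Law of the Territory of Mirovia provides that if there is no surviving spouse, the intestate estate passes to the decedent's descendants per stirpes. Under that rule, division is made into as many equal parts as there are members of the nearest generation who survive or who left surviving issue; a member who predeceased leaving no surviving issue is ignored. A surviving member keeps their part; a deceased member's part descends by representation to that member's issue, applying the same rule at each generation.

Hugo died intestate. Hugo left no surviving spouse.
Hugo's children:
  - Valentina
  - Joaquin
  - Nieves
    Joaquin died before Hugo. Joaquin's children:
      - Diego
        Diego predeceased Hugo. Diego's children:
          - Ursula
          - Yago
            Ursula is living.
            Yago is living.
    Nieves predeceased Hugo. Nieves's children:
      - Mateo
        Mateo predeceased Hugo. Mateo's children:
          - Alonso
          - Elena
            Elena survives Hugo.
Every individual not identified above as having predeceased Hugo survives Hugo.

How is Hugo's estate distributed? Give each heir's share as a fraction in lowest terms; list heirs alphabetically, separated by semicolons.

Alonso 1/6; Elena 1/6; Ursula 1/6; Valentina 1/3; Yago 1/6

There is no surviving spouse, so the entire estate passes to Hugo's descendants per stirpes.
The estate is divided into 3 equal shares of 1/3 among Valentina, Joaquin, Nieves.
Valentina is living and takes 1/3.
Joaquin predeceased; the 1/3 allotted to Joaquin's branch passes to Joaquin's issue by representation.
Diego's line is the sole branch at this level, so the full 1/3 passes to Diego's issue by representation.
The 1/3 is divided into 2 equal shares of 1/6 among Ursula, Yago.
Ursula is living and takes 1/6.
Yago is living and takes 1/6.
Nieves predeceased; the 1/3 allotted to Nieves's branch passes to Nieves's issue by representation.
Mateo's line is the sole branch at this level, so the full 1/3 passes to Mateo's issue by representation.
The 1/3 is divided into 2 equal shares of 1/6 among Alonso, Elena.
Alonso is living and takes 1/6.
Elena is living and takes 1/6.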